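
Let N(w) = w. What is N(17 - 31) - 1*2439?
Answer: -2453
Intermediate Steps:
N(17 - 31) - 1*2439 = (17 - 31) - 1*2439 = -14 - 2439 = -2453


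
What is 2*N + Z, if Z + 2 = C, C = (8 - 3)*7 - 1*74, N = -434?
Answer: -909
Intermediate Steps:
C = -39 (C = 5*7 - 74 = 35 - 74 = -39)
Z = -41 (Z = -2 - 39 = -41)
2*N + Z = 2*(-434) - 41 = -868 - 41 = -909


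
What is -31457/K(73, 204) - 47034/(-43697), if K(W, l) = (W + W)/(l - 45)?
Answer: -218550801147/6379762 ≈ -34257.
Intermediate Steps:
K(W, l) = 2*W/(-45 + l) (K(W, l) = (2*W)/(-45 + l) = 2*W/(-45 + l))
-31457/K(73, 204) - 47034/(-43697) = -31457/(2*73/(-45 + 204)) - 47034/(-43697) = -31457/(2*73/159) - 47034*(-1/43697) = -31457/(2*73*(1/159)) + 47034/43697 = -31457/146/159 + 47034/43697 = -31457*159/146 + 47034/43697 = -5001663/146 + 47034/43697 = -218550801147/6379762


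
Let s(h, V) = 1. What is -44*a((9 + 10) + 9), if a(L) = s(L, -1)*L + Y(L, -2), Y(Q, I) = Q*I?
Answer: 1232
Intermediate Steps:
Y(Q, I) = I*Q
a(L) = -L (a(L) = 1*L - 2*L = L - 2*L = -L)
-44*a((9 + 10) + 9) = -(-44)*((9 + 10) + 9) = -(-44)*(19 + 9) = -(-44)*28 = -44*(-28) = 1232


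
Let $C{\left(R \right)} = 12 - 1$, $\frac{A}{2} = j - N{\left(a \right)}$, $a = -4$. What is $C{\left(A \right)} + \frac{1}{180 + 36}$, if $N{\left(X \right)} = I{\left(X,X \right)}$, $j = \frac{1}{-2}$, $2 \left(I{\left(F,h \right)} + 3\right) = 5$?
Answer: $\frac{2377}{216} \approx 11.005$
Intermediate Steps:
$I{\left(F,h \right)} = - \frac{1}{2}$ ($I{\left(F,h \right)} = -3 + \frac{1}{2} \cdot 5 = -3 + \frac{5}{2} = - \frac{1}{2}$)
$j = - \frac{1}{2} \approx -0.5$
$N{\left(X \right)} = - \frac{1}{2}$
$A = 0$ ($A = 2 \left(- \frac{1}{2} - - \frac{1}{2}\right) = 2 \left(- \frac{1}{2} + \frac{1}{2}\right) = 2 \cdot 0 = 0$)
$C{\left(R \right)} = 11$ ($C{\left(R \right)} = 12 - 1 = 11$)
$C{\left(A \right)} + \frac{1}{180 + 36} = 11 + \frac{1}{180 + 36} = 11 + \frac{1}{216} = \frac{2377}{216}$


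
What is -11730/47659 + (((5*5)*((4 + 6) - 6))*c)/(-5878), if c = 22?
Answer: -86899370/140069801 ≈ -0.62040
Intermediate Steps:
-11730/47659 + (((5*5)*((4 + 6) - 6))*c)/(-5878) = -11730/47659 + (((5*5)*((4 + 6) - 6))*22)/(-5878) = -11730*1/47659 + ((25*(10 - 6))*22)*(-1/5878) = -11730/47659 + ((25*4)*22)*(-1/5878) = -11730/47659 + (100*22)*(-1/5878) = -11730/47659 + 2200*(-1/5878) = -11730/47659 - 1100/2939 = -86899370/140069801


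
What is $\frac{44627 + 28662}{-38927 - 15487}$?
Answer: $- \frac{73289}{54414} \approx -1.3469$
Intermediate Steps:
$\frac{44627 + 28662}{-38927 - 15487} = \frac{73289}{-54414} = 73289 \left(- \frac{1}{54414}\right) = - \frac{73289}{54414}$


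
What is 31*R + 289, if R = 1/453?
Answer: 130948/453 ≈ 289.07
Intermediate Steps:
R = 1/453 ≈ 0.0022075
31*R + 289 = 31*(1/453) + 289 = 31/453 + 289 = 130948/453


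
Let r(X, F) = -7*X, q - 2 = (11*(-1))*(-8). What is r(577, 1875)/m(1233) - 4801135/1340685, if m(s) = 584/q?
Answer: -49015626719/78296004 ≈ -626.03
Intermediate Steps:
q = 90 (q = 2 + (11*(-1))*(-8) = 2 - 11*(-8) = 2 + 88 = 90)
r(X, F) = -7*X
m(s) = 292/45 (m(s) = 584/90 = 584*(1/90) = 292/45)
r(577, 1875)/m(1233) - 4801135/1340685 = (-7*577)/(292/45) - 4801135/1340685 = -4039*45/292 - 4801135*1/1340685 = -181755/292 - 960227/268137 = -49015626719/78296004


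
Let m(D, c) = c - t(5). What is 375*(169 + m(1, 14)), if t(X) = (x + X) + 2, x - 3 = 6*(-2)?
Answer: 69375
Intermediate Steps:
x = -9 (x = 3 + 6*(-2) = 3 - 12 = -9)
t(X) = -7 + X (t(X) = (-9 + X) + 2 = -7 + X)
m(D, c) = 2 + c (m(D, c) = c - (-7 + 5) = c - 1*(-2) = c + 2 = 2 + c)
375*(169 + m(1, 14)) = 375*(169 + (2 + 14)) = 375*(169 + 16) = 375*185 = 69375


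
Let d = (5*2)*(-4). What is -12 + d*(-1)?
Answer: 28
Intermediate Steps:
d = -40 (d = 10*(-4) = -40)
-12 + d*(-1) = -12 - 40*(-1) = -12 + 40 = 28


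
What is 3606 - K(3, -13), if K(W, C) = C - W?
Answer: 3622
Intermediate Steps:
3606 - K(3, -13) = 3606 - (-13 - 1*3) = 3606 - (-13 - 3) = 3606 - 1*(-16) = 3606 + 16 = 3622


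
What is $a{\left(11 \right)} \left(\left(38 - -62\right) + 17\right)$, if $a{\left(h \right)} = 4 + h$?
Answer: $1755$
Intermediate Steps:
$a{\left(11 \right)} \left(\left(38 - -62\right) + 17\right) = \left(4 + 11\right) \left(\left(38 - -62\right) + 17\right) = 15 \left(\left(38 + 62\right) + 17\right) = 15 \left(100 + 17\right) = 15 \cdot 117 = 1755$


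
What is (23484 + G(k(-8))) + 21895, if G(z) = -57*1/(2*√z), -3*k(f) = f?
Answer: 45379 - 57*√6/8 ≈ 45362.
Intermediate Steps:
k(f) = -f/3
G(z) = -57/(2*√z)
(23484 + G(k(-8))) + 21895 = (23484 - 57*√6/4/2) + 21895 = (23484 - 57*√6/8) + 21895 = 45379 - 57*√6/8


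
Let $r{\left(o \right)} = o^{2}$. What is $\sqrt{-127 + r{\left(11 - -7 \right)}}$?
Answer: $\sqrt{197} \approx 14.036$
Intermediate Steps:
$\sqrt{-127 + r{\left(11 - -7 \right)}} = \sqrt{-127 + \left(11 - -7\right)^{2}} = \sqrt{-127 + \left(11 + 7\right)^{2}} = \sqrt{-127 + 18^{2}} = \sqrt{-127 + 324} = \sqrt{197}$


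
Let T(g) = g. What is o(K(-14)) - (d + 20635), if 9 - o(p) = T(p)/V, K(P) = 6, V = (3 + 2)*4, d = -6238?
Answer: -143883/10 ≈ -14388.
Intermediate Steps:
V = 20 (V = 5*4 = 20)
o(p) = 9 - p/20
o(K(-14)) - (d + 20635) = (9 - 1/20*6) - (-6238 + 20635) = (9 - 3/10) - 1*14397 = 87/10 - 14397 = -143883/10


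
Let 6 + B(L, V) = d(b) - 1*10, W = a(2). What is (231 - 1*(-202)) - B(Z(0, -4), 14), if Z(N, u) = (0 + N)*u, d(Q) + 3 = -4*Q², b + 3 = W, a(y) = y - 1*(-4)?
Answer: 488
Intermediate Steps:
a(y) = 4 + y (a(y) = y + 4 = 4 + y)
W = 6 (W = 4 + 2 = 6)
b = 3 (b = -3 + 6 = 3)
d(Q) = -3 - 4*Q²
Z(N, u) = N*u
B(L, V) = -55 (B(L, V) = -6 + ((-3 - 4*3²) - 1*10) = -6 + ((-3 - 4*9) - 10) = -6 + ((-3 - 36) - 10) = -6 + (-39 - 10) = -6 - 49 = -55)
(231 - 1*(-202)) - B(Z(0, -4), 14) = (231 - 1*(-202)) - 1*(-55) = (231 + 202) + 55 = 433 + 55 = 488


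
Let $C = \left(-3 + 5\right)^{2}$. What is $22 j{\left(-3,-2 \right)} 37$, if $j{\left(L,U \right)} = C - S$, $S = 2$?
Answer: $1628$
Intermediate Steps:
$C = 4$ ($C = 2^{2} = 4$)
$j{\left(L,U \right)} = 2$ ($j{\left(L,U \right)} = 4 - 2 = 2$)
$22 j{\left(-3,-2 \right)} 37 = 22 \cdot 2 \cdot 37 = 44 \cdot 37 = 1628$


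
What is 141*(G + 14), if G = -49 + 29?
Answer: -846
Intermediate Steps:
G = -20
141*(G + 14) = 141*(-20 + 14) = 141*(-6) = -846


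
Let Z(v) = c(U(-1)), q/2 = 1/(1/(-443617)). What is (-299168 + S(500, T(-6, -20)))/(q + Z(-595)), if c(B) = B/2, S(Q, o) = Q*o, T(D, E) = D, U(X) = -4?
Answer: 75542/221809 ≈ 0.34057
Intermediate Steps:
q = -887234 (q = 2/(1/(-443617)) = 2/(-1/443617) = 2*(-443617) = -887234)
c(B) = B/2 (c(B) = B*(½) = B/2)
Z(v) = -2 (Z(v) = (½)*(-4) = -2)
(-299168 + S(500, T(-6, -20)))/(q + Z(-595)) = (-299168 + 500*(-6))/(-887234 - 2) = (-299168 - 3000)/(-887236) = -302168*(-1/887236) = 75542/221809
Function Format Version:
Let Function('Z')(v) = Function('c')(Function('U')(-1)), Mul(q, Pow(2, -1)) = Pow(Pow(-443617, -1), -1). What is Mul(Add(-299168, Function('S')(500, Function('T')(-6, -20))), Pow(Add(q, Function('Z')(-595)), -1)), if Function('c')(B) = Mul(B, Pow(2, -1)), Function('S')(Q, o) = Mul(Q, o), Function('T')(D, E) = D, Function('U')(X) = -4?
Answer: Rational(75542, 221809) ≈ 0.34057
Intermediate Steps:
q = -887234 (q = Mul(2, Pow(Pow(-443617, -1), -1)) = Mul(2, Pow(Rational(-1, 443617), -1)) = Mul(2, -443617) = -887234)
Function('c')(B) = Mul(Rational(1, 2), B) (Function('c')(B) = Mul(B, Rational(1, 2)) = Mul(Rational(1, 2), B))
Function('Z')(v) = -2 (Function('Z')(v) = Mul(Rational(1, 2), -4) = -2)
Mul(Add(-299168, Function('S')(500, Function('T')(-6, -20))), Pow(Add(q, Function('Z')(-595)), -1)) = Mul(Add(-299168, Mul(500, -6)), Pow(Add(-887234, -2), -1)) = Mul(Add(-299168, -3000), Pow(-887236, -1)) = Mul(-302168, Rational(-1, 887236)) = Rational(75542, 221809)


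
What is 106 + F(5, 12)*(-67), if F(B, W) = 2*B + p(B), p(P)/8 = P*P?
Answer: -13964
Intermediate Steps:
p(P) = 8*P**2 (p(P) = 8*(P*P) = 8*P**2)
F(B, W) = 2*B + 8*B**2
106 + F(5, 12)*(-67) = 106 + (2*5*(1 + 4*5))*(-67) = 106 + (2*5*(1 + 20))*(-67) = 106 + (2*5*21)*(-67) = 106 + 210*(-67) = 106 - 14070 = -13964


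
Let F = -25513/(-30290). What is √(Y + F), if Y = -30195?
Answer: I*√27702659610730/30290 ≈ 173.76*I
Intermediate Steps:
F = 25513/30290 (F = -25513*(-1/30290) = 25513/30290 ≈ 0.84229)
√(Y + F) = √(-30195 + 25513/30290) = √(-914581037/30290) = I*√27702659610730/30290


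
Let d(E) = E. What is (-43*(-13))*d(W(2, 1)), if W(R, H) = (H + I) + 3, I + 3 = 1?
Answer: 1118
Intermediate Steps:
I = -2 (I = -3 + 1 = -2)
W(R, H) = 1 + H (W(R, H) = (H - 2) + 3 = (-2 + H) + 3 = 1 + H)
(-43*(-13))*d(W(2, 1)) = (-43*(-13))*(1 + 1) = 559*2 = 1118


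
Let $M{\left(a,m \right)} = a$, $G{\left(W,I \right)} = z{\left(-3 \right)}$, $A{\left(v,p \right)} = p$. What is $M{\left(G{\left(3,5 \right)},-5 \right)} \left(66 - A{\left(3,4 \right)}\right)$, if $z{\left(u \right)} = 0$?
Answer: $0$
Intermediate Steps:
$G{\left(W,I \right)} = 0$
$M{\left(G{\left(3,5 \right)},-5 \right)} \left(66 - A{\left(3,4 \right)}\right) = 0 \left(66 - 4\right) = 0 \cdot 62 = 0$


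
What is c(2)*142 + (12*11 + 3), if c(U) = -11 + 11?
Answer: 135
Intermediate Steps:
c(U) = 0
c(2)*142 + (12*11 + 3) = 0*142 + (12*11 + 3) = 0 + (132 + 3) = 0 + 135 = 135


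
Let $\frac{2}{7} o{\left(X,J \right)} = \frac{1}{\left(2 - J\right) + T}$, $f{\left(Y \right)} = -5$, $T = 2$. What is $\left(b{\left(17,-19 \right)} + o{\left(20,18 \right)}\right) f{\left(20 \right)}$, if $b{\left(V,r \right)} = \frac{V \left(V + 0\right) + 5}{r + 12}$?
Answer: $\frac{845}{4} \approx 211.25$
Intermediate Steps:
$o{\left(X,J \right)} = \frac{7}{2 \left(4 - J\right)}$ ($o{\left(X,J \right)} = \frac{7}{2 \left(\left(2 - J\right) + 2\right)} = \frac{7}{2 \left(4 - J\right)}$)
$b{\left(V,r \right)} = \frac{5 + V^{2}}{12 + r}$ ($b{\left(V,r \right)} = \frac{V V + 5}{12 + r} = \frac{V^{2} + 5}{12 + r} = \frac{5 + V^{2}}{12 + r}$)
$\left(b{\left(17,-19 \right)} + o{\left(20,18 \right)}\right) f{\left(20 \right)} = \left(\frac{5 + 17^{2}}{12 - 19} + \frac{7}{2 \left(4 - 18\right)}\right) \left(-5\right) = \left(\frac{5 + 289}{-7} + \frac{7}{2 \left(4 - 18\right)}\right) \left(-5\right) = \left(\left(- \frac{1}{7}\right) 294 + \frac{7}{2 \left(-14\right)}\right) \left(-5\right) = \left(-42 + \frac{7}{2} \left(- \frac{1}{14}\right)\right) \left(-5\right) = \left(-42 - \frac{1}{4}\right) \left(-5\right) = \left(- \frac{169}{4}\right) \left(-5\right) = \frac{845}{4}$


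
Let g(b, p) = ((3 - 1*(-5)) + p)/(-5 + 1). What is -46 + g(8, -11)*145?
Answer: 251/4 ≈ 62.750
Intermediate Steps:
g(b, p) = -2 - p/4 (g(b, p) = ((3 + 5) + p)/(-4) = (8 + p)*(-¼) = -2 - p/4)
-46 + g(8, -11)*145 = -46 + (-2 - ¼*(-11))*145 = -46 + (-2 + 11/4)*145 = -46 + (¾)*145 = -46 + 435/4 = 251/4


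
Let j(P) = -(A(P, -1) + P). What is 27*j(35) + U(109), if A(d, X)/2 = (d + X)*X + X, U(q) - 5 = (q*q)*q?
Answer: 1295979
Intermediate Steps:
U(q) = 5 + q³ (U(q) = 5 + (q*q)*q = 5 + q²*q = 5 + q³)
A(d, X) = 2*X + 2*X*(X + d) (A(d, X) = 2*((d + X)*X + X) = 2*((X + d)*X + X) = 2*(X*(X + d) + X) = 2*(X + X*(X + d)) = 2*X + 2*X*(X + d))
j(P) = P (j(P) = -(2*(-1)*(1 - 1 + P) + P) = -(2*(-1)*P + P) = -(-2*P + P) = -(-1)*P = P)
27*j(35) + U(109) = 27*35 + (5 + 109³) = 945 + (5 + 1295029) = 945 + 1295034 = 1295979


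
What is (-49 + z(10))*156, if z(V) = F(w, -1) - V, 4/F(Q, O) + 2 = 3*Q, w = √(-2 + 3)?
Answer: -8580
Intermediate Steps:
w = 1 (w = √1 = 1)
F(Q, O) = 4/(-2 + 3*Q)
z(V) = 4 - V (z(V) = 4/(-2 + 3*1) - V = 4/(-2 + 3) - V = 4/1 - V = 4*1 - V = 4 - V)
(-49 + z(10))*156 = (-49 + (4 - 1*10))*156 = (-49 + (4 - 10))*156 = (-49 - 6)*156 = -55*156 = -8580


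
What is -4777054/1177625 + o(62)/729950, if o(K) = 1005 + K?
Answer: -139430161657/34384294750 ≈ -4.0551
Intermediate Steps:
-4777054/1177625 + o(62)/729950 = -4777054/1177625 + (1005 + 62)/729950 = -4777054*1/1177625 + 1067*(1/729950) = -4777054/1177625 + 1067/729950 = -139430161657/34384294750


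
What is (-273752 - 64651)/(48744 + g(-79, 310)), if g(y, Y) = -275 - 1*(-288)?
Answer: -338403/48757 ≈ -6.9406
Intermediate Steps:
g(y, Y) = 13 (g(y, Y) = -275 + 288 = 13)
(-273752 - 64651)/(48744 + g(-79, 310)) = (-273752 - 64651)/(48744 + 13) = -338403/48757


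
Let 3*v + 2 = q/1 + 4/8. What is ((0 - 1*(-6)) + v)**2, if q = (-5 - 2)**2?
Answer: 17161/36 ≈ 476.69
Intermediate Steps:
q = 49 (q = (-7)**2 = 49)
v = 95/6 (v = -2/3 + (49/1 + 4/8)/3 = -2/3 + (49*1 + 4*(1/8))/3 = -2/3 + (49 + 1/2)/3 = -2/3 + (1/3)*(99/2) = -2/3 + 33/2 = 95/6 ≈ 15.833)
((0 - 1*(-6)) + v)**2 = ((0 - 1*(-6)) + 95/6)**2 = ((0 + 6) + 95/6)**2 = (6 + 95/6)**2 = (131/6)**2 = 17161/36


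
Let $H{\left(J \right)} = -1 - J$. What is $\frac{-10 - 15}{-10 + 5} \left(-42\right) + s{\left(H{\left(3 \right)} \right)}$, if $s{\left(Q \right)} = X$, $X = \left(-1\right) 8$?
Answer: $-218$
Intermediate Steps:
$X = -8$
$s{\left(Q \right)} = -8$
$\frac{-10 - 15}{-10 + 5} \left(-42\right) + s{\left(H{\left(3 \right)} \right)} = \frac{-10 - 15}{-10 + 5} \left(-42\right) - 8 = - \frac{25}{-5} \left(-42\right) - 8 = \left(-25\right) \left(- \frac{1}{5}\right) \left(-42\right) - 8 = 5 \left(-42\right) - 8 = -210 - 8 = -218$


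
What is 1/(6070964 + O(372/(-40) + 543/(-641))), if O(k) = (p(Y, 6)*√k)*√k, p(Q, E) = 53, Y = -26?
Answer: 6410/38911431961 ≈ 1.6473e-7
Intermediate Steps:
O(k) = 53*k (O(k) = (53*√k)*√k = 53*k)
1/(6070964 + O(372/(-40) + 543/(-641))) = 1/(6070964 + 53*(372/(-40) + 543/(-641))) = 1/(6070964 + 53*(372*(-1/40) + 543*(-1/641))) = 1/(6070964 + 53*(-93/10 - 543/641)) = 1/(6070964 + 53*(-65043/6410)) = 1/(6070964 - 3447279/6410) = 1/(38911431961/6410) = 6410/38911431961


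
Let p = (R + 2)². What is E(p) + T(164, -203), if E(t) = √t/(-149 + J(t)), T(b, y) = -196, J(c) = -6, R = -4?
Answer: -30382/155 ≈ -196.01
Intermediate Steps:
p = 4 (p = (-4 + 2)² = (-2)² = 4)
E(t) = -√t/155 (E(t) = √t/(-149 - 6) = √t/(-155) = -√t/155)
E(p) + T(164, -203) = -√4/155 - 196 = -1/155*2 - 196 = -2/155 - 196 = -30382/155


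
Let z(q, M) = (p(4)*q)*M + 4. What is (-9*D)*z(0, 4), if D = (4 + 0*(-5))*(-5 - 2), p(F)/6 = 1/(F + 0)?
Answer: 1008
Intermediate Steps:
p(F) = 6/F (p(F) = 6/(F + 0) = 6/F)
D = -28 (D = (4 + 0)*(-7) = 4*(-7) = -28)
z(q, M) = 4 + 3*M*q/2 (z(q, M) = ((6/4)*q)*M + 4 = ((6*(1/4))*q)*M + 4 = (3*q/2)*M + 4 = 3*M*q/2 + 4 = 4 + 3*M*q/2)
(-9*D)*z(0, 4) = (-9*(-28))*(4 + (3/2)*4*0) = 252*(4 + 0) = 252*4 = 1008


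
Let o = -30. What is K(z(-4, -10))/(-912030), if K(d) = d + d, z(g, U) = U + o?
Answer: 8/91203 ≈ 8.7716e-5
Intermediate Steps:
z(g, U) = -30 + U (z(g, U) = U - 30 = -30 + U)
K(d) = 2*d
K(z(-4, -10))/(-912030) = (2*(-30 - 10))/(-912030) = (2*(-40))*(-1/912030) = -80*(-1/912030) = 8/91203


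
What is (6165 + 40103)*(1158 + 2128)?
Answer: 152036648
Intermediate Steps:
(6165 + 40103)*(1158 + 2128) = 46268*3286 = 152036648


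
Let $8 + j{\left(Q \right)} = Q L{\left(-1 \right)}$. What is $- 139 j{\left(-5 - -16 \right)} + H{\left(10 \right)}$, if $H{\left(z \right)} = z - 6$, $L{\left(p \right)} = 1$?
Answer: $-413$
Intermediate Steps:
$H{\left(z \right)} = -6 + z$
$j{\left(Q \right)} = -8 + Q$ ($j{\left(Q \right)} = -8 + Q 1 = -8 + Q$)
$- 139 j{\left(-5 - -16 \right)} + H{\left(10 \right)} = - 139 \left(-8 - -11\right) + \left(-6 + 10\right) = - 139 \left(-8 + \left(-5 + 16\right)\right) + 4 = - 139 \left(-8 + 11\right) + 4 = \left(-139\right) 3 + 4 = -417 + 4 = -413$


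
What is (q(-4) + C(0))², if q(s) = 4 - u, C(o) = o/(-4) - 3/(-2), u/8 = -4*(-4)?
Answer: 60025/4 ≈ 15006.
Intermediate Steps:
u = 128 (u = 8*(-4*(-4)) = 8*16 = 128)
C(o) = 3/2 - o/4 (C(o) = o*(-¼) - 3*(-½) = -o/4 + 3/2 = 3/2 - o/4)
q(s) = -124 (q(s) = 4 - 1*128 = 4 - 128 = -124)
(q(-4) + C(0))² = (-124 + (3/2 - ¼*0))² = (-124 + (3/2 + 0))² = (-124 + 3/2)² = (-245/2)² = 60025/4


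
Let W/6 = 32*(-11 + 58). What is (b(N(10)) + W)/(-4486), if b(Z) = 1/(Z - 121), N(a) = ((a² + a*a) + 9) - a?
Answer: -703873/349908 ≈ -2.0116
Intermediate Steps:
N(a) = 9 - a + 2*a² (N(a) = ((a² + a²) + 9) - a = (2*a² + 9) - a = (9 + 2*a²) - a = 9 - a + 2*a²)
b(Z) = 1/(-121 + Z)
W = 9024 (W = 6*(32*(-11 + 58)) = 6*(32*47) = 6*1504 = 9024)
(b(N(10)) + W)/(-4486) = (1/(-121 + (9 - 1*10 + 2*10²)) + 9024)/(-4486) = (1/(-121 + (9 - 10 + 2*100)) + 9024)*(-1/4486) = (1/(-121 + (9 - 10 + 200)) + 9024)*(-1/4486) = (1/(-121 + 199) + 9024)*(-1/4486) = (1/78 + 9024)*(-1/4486) = (703873/78)*(-1/4486) = -703873/349908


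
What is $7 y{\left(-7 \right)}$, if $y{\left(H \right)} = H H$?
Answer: $343$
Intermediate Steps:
$y{\left(H \right)} = H^{2}$
$7 y{\left(-7 \right)} = 7 \left(-7\right)^{2} = 7 \cdot 49 = 343$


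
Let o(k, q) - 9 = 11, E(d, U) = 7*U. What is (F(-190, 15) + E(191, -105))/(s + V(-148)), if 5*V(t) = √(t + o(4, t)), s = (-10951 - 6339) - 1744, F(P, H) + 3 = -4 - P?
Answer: 21889100/754777419 + 1840*I*√2/754777419 ≈ 0.029001 + 3.4476e-6*I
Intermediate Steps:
F(P, H) = -7 - P (F(P, H) = -3 + (-4 - P) = -7 - P)
s = -19034 (s = -17290 - 1744 = -19034)
o(k, q) = 20 (o(k, q) = 9 + 11 = 20)
V(t) = √(20 + t)/5 (V(t) = √(t + 20)/5 = √(20 + t)/5)
(F(-190, 15) + E(191, -105))/(s + V(-148)) = ((-7 - 1*(-190)) + 7*(-105))/(-19034 + √(20 - 148)/5) = ((-7 + 190) - 735)/(-19034 + √(-128)/5) = (183 - 735)/(-19034 + (8*I*√2)/5) = -552/(-19034 + 8*I*√2/5)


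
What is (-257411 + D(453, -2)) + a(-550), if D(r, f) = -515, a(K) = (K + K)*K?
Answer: 347074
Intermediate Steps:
a(K) = 2*K² (a(K) = (2*K)*K = 2*K²)
(-257411 + D(453, -2)) + a(-550) = (-257411 - 515) + 2*(-550)² = -257926 + 2*302500 = -257926 + 605000 = 347074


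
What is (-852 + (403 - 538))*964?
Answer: -951468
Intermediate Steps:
(-852 + (403 - 538))*964 = (-852 - 135)*964 = -987*964 = -951468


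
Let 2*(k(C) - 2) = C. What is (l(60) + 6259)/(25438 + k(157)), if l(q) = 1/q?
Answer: 375541/1531110 ≈ 0.24527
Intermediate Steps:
k(C) = 2 + C/2
(l(60) + 6259)/(25438 + k(157)) = (1/60 + 6259)/(25438 + (2 + (½)*157)) = (1/60 + 6259)/(25438 + (2 + 157/2)) = 375541/(60*(25438 + 161/2)) = 375541/(60*(51037/2)) = (375541/60)*(2/51037) = 375541/1531110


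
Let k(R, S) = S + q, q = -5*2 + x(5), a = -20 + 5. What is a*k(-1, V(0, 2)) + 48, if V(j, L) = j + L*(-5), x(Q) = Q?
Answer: 273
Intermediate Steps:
V(j, L) = j - 5*L
a = -15
q = -5 (q = -5*2 + 5 = -10 + 5 = -5)
k(R, S) = -5 + S (k(R, S) = S - 5 = -5 + S)
a*k(-1, V(0, 2)) + 48 = -15*(-5 + (0 - 5*2)) + 48 = -15*(-5 + (0 - 10)) + 48 = -15*(-5 - 10) + 48 = -15*(-15) + 48 = 225 + 48 = 273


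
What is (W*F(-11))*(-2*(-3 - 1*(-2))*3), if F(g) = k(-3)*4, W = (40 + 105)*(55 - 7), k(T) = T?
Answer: -501120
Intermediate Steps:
W = 6960 (W = 145*48 = 6960)
F(g) = -12 (F(g) = -3*4 = -12)
(W*F(-11))*(-2*(-3 - 1*(-2))*3) = (6960*(-12))*(-2*(-3 - 1*(-2))*3) = -83520*(-2*(-3 + 2))*3 = -83520*(-2*(-1))*3 = -167040*3 = -83520*6 = -501120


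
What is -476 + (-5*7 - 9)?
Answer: -520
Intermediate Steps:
-476 + (-5*7 - 9) = -476 + (-35 - 9) = -476 - 44 = -520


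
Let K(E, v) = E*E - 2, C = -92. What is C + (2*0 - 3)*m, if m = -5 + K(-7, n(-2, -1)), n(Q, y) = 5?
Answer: -218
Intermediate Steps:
K(E, v) = -2 + E² (K(E, v) = E² - 2 = -2 + E²)
m = 42 (m = -5 + (-2 + (-7)²) = -5 + (-2 + 49) = -5 + 47 = 42)
C + (2*0 - 3)*m = -92 + (2*0 - 3)*42 = -92 + (0 - 3)*42 = -92 - 3*42 = -92 - 126 = -218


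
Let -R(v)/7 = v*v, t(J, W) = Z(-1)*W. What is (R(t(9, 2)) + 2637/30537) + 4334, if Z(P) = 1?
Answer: 14610551/3393 ≈ 4306.1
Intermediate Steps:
t(J, W) = W (t(J, W) = 1*W = W)
R(v) = -7*v² (R(v) = -7*v*v = -7*v²)
(R(t(9, 2)) + 2637/30537) + 4334 = (-7*2² + 2637/30537) + 4334 = (-7*4 + 2637*(1/30537)) + 4334 = (-28 + 293/3393) + 4334 = -94711/3393 + 4334 = 14610551/3393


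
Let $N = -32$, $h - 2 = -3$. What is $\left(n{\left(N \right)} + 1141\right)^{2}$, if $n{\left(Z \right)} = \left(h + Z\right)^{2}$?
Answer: $4972900$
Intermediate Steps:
$h = -1$ ($h = 2 - 3 = -1$)
$n{\left(Z \right)} = \left(-1 + Z\right)^{2}$
$\left(n{\left(N \right)} + 1141\right)^{2} = \left(\left(-1 - 32\right)^{2} + 1141\right)^{2} = \left(\left(-33\right)^{2} + 1141\right)^{2} = \left(1089 + 1141\right)^{2} = 2230^{2} = 4972900$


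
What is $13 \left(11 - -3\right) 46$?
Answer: $8372$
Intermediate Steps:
$13 \left(11 - -3\right) 46 = 13 \left(11 + 3\right) 46 = 13 \cdot 14 \cdot 46 = 182 \cdot 46 = 8372$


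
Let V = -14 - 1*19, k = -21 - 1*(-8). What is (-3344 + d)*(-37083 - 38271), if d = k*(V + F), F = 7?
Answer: 226514124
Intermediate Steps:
k = -13 (k = -21 + 8 = -13)
V = -33 (V = -14 - 19 = -33)
d = 338 (d = -13*(-33 + 7) = -13*(-26) = 338)
(-3344 + d)*(-37083 - 38271) = (-3344 + 338)*(-37083 - 38271) = -3006*(-75354) = 226514124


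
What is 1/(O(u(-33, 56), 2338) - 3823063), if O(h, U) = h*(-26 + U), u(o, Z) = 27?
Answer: -1/3760639 ≈ -2.6591e-7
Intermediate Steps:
1/(O(u(-33, 56), 2338) - 3823063) = 1/(27*(-26 + 2338) - 3823063) = 1/(27*2312 - 3823063) = 1/(62424 - 3823063) = 1/(-3760639) = -1/3760639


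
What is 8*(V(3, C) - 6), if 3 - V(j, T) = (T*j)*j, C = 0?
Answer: -24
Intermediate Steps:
V(j, T) = 3 - T*j² (V(j, T) = 3 - T*j*j = 3 - T*j²)
8*(V(3, C) - 6) = 8*((3 - 1*0*3²) - 6) = 8*((3 - 1*0*9) - 6) = 8*((3 + 0) - 6) = 8*(3 - 6) = 8*(-3) = -24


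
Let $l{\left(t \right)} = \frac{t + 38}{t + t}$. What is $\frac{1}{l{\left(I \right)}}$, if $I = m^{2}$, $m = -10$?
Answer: $\frac{100}{69} \approx 1.4493$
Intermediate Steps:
$I = 100$ ($I = \left(-10\right)^{2} = 100$)
$l{\left(t \right)} = \frac{38 + t}{2 t}$
$\frac{1}{l{\left(I \right)}} = \frac{1}{\frac{1}{2} \cdot \frac{1}{100} \left(38 + 100\right)} = \frac{1}{\frac{1}{2} \cdot \frac{1}{100} \cdot 138} = \frac{1}{\frac{69}{100}} = \frac{100}{69}$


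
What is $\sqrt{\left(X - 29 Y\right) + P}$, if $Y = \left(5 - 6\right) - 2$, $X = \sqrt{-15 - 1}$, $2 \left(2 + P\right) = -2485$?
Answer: $\frac{\sqrt{-4630 + 16 i}}{2} \approx 0.058785 + 34.022 i$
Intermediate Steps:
$P = - \frac{2489}{2}$ ($P = -2 + \frac{1}{2} \left(-2485\right) = -2 - \frac{2485}{2} = - \frac{2489}{2} \approx -1244.5$)
$X = 4 i$ ($X = \sqrt{-16} = 4 i \approx 4.0 i$)
$Y = -3$ ($Y = -1 - 2 = -3$)
$\sqrt{\left(X - 29 Y\right) + P} = \sqrt{\left(4 i - -87\right) - \frac{2489}{2}} = \sqrt{\left(4 i + 87\right) - \frac{2489}{2}} = \sqrt{\left(87 + 4 i\right) - \frac{2489}{2}} = \sqrt{- \frac{2315}{2} + 4 i}$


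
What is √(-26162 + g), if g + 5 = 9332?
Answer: I*√16835 ≈ 129.75*I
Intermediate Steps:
g = 9327 (g = -5 + 9332 = 9327)
√(-26162 + g) = √(-26162 + 9327) = √(-16835) = I*√16835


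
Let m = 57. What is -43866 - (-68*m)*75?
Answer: 246834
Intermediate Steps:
-43866 - (-68*m)*75 = -43866 - (-68*57)*75 = -43866 - (-3876)*75 = -43866 - 1*(-290700) = -43866 + 290700 = 246834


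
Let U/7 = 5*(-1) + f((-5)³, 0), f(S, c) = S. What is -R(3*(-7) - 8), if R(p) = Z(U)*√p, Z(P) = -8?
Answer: 8*I*√29 ≈ 43.081*I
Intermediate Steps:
U = -910 (U = 7*(5*(-1) + (-5)³) = 7*(-5 - 125) = 7*(-130) = -910)
R(p) = -8*√p
-R(3*(-7) - 8) = -(-8)*√(3*(-7) - 8) = -(-8)*√(-21 - 8) = -(-8)*√(-29) = -(-8)*I*√29 = 8*I*√29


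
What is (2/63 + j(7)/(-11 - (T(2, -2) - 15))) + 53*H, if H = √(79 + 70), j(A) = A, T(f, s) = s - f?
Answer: 457/504 + 53*√149 ≈ 647.85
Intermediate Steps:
H = √149 ≈ 12.207
(2/63 + j(7)/(-11 - (T(2, -2) - 15))) + 53*H = (2/63 + 7/(-11 - ((-2 - 1*2) - 15))) + 53*√149 = (2*(1/63) + 7/(-11 - ((-2 - 2) - 15))) + 53*√149 = (2/63 + 7/(-11 - (-4 - 15))) + 53*√149 = (2/63 + 7/(-11 - 1*(-19))) + 53*√149 = (2/63 + 7/(-11 + 19)) + 53*√149 = (2/63 + 7/8) + 53*√149 = 457/504 + 53*√149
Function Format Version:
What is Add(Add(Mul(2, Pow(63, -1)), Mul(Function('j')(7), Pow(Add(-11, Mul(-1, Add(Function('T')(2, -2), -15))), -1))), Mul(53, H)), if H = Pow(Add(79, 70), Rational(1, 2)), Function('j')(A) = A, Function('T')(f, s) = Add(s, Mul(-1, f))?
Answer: Add(Rational(457, 504), Mul(53, Pow(149, Rational(1, 2)))) ≈ 647.85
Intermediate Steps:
H = Pow(149, Rational(1, 2)) ≈ 12.207
Add(Add(Mul(2, Pow(63, -1)), Mul(Function('j')(7), Pow(Add(-11, Mul(-1, Add(Function('T')(2, -2), -15))), -1))), Mul(53, H)) = Add(Add(Mul(2, Pow(63, -1)), Mul(7, Pow(Add(-11, Mul(-1, Add(Add(-2, Mul(-1, 2)), -15))), -1))), Mul(53, Pow(149, Rational(1, 2)))) = Add(Add(Mul(2, Rational(1, 63)), Mul(7, Pow(Add(-11, Mul(-1, Add(Add(-2, -2), -15))), -1))), Mul(53, Pow(149, Rational(1, 2)))) = Add(Add(Rational(2, 63), Mul(7, Pow(Add(-11, Mul(-1, Add(-4, -15))), -1))), Mul(53, Pow(149, Rational(1, 2)))) = Add(Add(Rational(2, 63), Mul(7, Pow(Add(-11, Mul(-1, -19)), -1))), Mul(53, Pow(149, Rational(1, 2)))) = Add(Add(Rational(2, 63), Mul(7, Pow(Add(-11, 19), -1))), Mul(53, Pow(149, Rational(1, 2)))) = Add(Add(Rational(2, 63), Mul(7, Pow(8, -1))), Mul(53, Pow(149, Rational(1, 2)))) = Add(Add(Rational(2, 63), Mul(7, Rational(1, 8))), Mul(53, Pow(149, Rational(1, 2)))) = Add(Add(Rational(2, 63), Rational(7, 8)), Mul(53, Pow(149, Rational(1, 2)))) = Add(Rational(457, 504), Mul(53, Pow(149, Rational(1, 2))))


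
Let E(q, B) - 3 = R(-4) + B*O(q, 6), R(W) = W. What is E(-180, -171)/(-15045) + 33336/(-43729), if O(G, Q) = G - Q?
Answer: -378468193/131580561 ≈ -2.8763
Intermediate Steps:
E(q, B) = -1 + B*(-6 + q) (E(q, B) = 3 + (-4 + B*(q - 1*6)) = 3 + (-4 + B*(q - 6)) = 3 + (-4 + B*(-6 + q)) = -1 + B*(-6 + q))
E(-180, -171)/(-15045) + 33336/(-43729) = (-1 - 171*(-6 - 180))/(-15045) + 33336/(-43729) = (-1 - 171*(-186))*(-1/15045) + 33336*(-1/43729) = (-1 + 31806)*(-1/15045) - 33336/43729 = 31805*(-1/15045) - 33336/43729 = -6361/3009 - 33336/43729 = -378468193/131580561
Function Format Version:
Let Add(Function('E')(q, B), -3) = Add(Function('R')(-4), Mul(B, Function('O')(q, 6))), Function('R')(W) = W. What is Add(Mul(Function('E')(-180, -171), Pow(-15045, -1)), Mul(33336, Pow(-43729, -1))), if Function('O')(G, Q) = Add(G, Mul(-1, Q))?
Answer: Rational(-378468193, 131580561) ≈ -2.8763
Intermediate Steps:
Function('E')(q, B) = Add(-1, Mul(B, Add(-6, q))) (Function('E')(q, B) = Add(3, Add(-4, Mul(B, Add(q, Mul(-1, 6))))) = Add(3, Add(-4, Mul(B, Add(q, -6)))) = Add(3, Add(-4, Mul(B, Add(-6, q)))) = Add(-1, Mul(B, Add(-6, q))))
Add(Mul(Function('E')(-180, -171), Pow(-15045, -1)), Mul(33336, Pow(-43729, -1))) = Add(Mul(Add(-1, Mul(-171, Add(-6, -180))), Pow(-15045, -1)), Mul(33336, Pow(-43729, -1))) = Add(Mul(Add(-1, Mul(-171, -186)), Rational(-1, 15045)), Mul(33336, Rational(-1, 43729))) = Add(Mul(Add(-1, 31806), Rational(-1, 15045)), Rational(-33336, 43729)) = Add(Mul(31805, Rational(-1, 15045)), Rational(-33336, 43729)) = Add(Rational(-6361, 3009), Rational(-33336, 43729)) = Rational(-378468193, 131580561)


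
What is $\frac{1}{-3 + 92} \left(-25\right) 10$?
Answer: $- \frac{250}{89} \approx -2.809$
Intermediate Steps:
$\frac{1}{-3 + 92} \left(-25\right) 10 = \frac{1}{89} \left(-25\right) 10 = \left(- \frac{25}{89}\right) 10 = - \frac{250}{89}$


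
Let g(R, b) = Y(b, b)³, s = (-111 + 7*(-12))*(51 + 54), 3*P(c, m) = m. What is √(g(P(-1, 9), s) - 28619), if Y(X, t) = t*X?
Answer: √73678955853008076415987006 ≈ 8.5836e+12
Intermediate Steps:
P(c, m) = m/3
s = -20475 (s = (-111 - 84)*105 = -195*105 = -20475)
Y(X, t) = X*t
g(R, b) = b⁶ (g(R, b) = (b*b)³ = (b²)³ = b⁶)
√(g(P(-1, 9), s) - 28619) = √((-20475)⁶ - 28619) = √(73678955853008076416015625 - 28619) = √73678955853008076415987006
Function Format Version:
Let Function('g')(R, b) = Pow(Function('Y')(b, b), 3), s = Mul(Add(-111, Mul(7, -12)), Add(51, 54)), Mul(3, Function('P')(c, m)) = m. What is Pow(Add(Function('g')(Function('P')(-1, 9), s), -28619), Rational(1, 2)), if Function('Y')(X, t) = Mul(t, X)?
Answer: Pow(73678955853008076415987006, Rational(1, 2)) ≈ 8.5836e+12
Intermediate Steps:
Function('P')(c, m) = Mul(Rational(1, 3), m)
s = -20475 (s = Mul(Add(-111, -84), 105) = Mul(-195, 105) = -20475)
Function('Y')(X, t) = Mul(X, t)
Function('g')(R, b) = Pow(b, 6) (Function('g')(R, b) = Pow(Mul(b, b), 3) = Pow(Pow(b, 2), 3) = Pow(b, 6))
Pow(Add(Function('g')(Function('P')(-1, 9), s), -28619), Rational(1, 2)) = Pow(Add(Pow(-20475, 6), -28619), Rational(1, 2)) = Pow(Add(73678955853008076416015625, -28619), Rational(1, 2)) = Pow(73678955853008076415987006, Rational(1, 2))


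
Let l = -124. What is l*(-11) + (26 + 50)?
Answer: 1440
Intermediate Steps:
l*(-11) + (26 + 50) = -124*(-11) + (26 + 50) = 1364 + 76 = 1440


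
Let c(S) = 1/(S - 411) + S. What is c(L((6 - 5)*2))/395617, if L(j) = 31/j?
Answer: 24517/625866094 ≈ 3.9173e-5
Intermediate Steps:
c(S) = S + 1/(-411 + S) (c(S) = 1/(-411 + S) + S = S + 1/(-411 + S))
c(L((6 - 5)*2))/395617 = ((1 + (31/(((6 - 5)*2)))² - 12741/((6 - 5)*2))/(-411 + 31/(((6 - 5)*2))))/395617 = ((1 + (31/((1*2)))² - 12741/(1*2))/(-411 + 31/((1*2))))*(1/395617) = ((1 + (31/2)² - 12741/2)/(-411 + 31/2))*(1/395617) = ((1 + (31*(½))² - 12741/2)/(-411 + 31*(½)))*(1/395617) = ((1 + (31/2)² - 411*31/2)/(-411 + 31/2))*(1/395617) = ((1 + 961/4 - 12741/2)/(-791/2))*(1/395617) = -2/791*(-24517/4)*(1/395617) = (24517/1582)*(1/395617) = 24517/625866094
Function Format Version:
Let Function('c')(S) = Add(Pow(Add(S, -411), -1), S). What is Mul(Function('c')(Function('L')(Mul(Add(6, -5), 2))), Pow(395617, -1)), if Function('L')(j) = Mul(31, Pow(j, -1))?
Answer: Rational(24517, 625866094) ≈ 3.9173e-5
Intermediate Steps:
Function('c')(S) = Add(S, Pow(Add(-411, S), -1)) (Function('c')(S) = Add(Pow(Add(-411, S), -1), S) = Add(S, Pow(Add(-411, S), -1)))
Mul(Function('c')(Function('L')(Mul(Add(6, -5), 2))), Pow(395617, -1)) = Mul(Mul(Pow(Add(-411, Mul(31, Pow(Mul(Add(6, -5), 2), -1))), -1), Add(1, Pow(Mul(31, Pow(Mul(Add(6, -5), 2), -1)), 2), Mul(-411, Mul(31, Pow(Mul(Add(6, -5), 2), -1))))), Pow(395617, -1)) = Mul(Mul(Pow(Add(-411, Mul(31, Pow(Mul(1, 2), -1))), -1), Add(1, Pow(Mul(31, Pow(Mul(1, 2), -1)), 2), Mul(-411, Mul(31, Pow(Mul(1, 2), -1))))), Rational(1, 395617)) = Mul(Mul(Pow(Add(-411, Mul(31, Pow(2, -1))), -1), Add(1, Pow(Mul(31, Pow(2, -1)), 2), Mul(-411, Mul(31, Pow(2, -1))))), Rational(1, 395617)) = Mul(Mul(Pow(Add(-411, Mul(31, Rational(1, 2))), -1), Add(1, Pow(Mul(31, Rational(1, 2)), 2), Mul(-411, Mul(31, Rational(1, 2))))), Rational(1, 395617)) = Mul(Mul(Pow(Add(-411, Rational(31, 2)), -1), Add(1, Pow(Rational(31, 2), 2), Mul(-411, Rational(31, 2)))), Rational(1, 395617)) = Mul(Mul(Pow(Rational(-791, 2), -1), Add(1, Rational(961, 4), Rational(-12741, 2))), Rational(1, 395617)) = Mul(Mul(Rational(-2, 791), Rational(-24517, 4)), Rational(1, 395617)) = Mul(Rational(24517, 1582), Rational(1, 395617)) = Rational(24517, 625866094)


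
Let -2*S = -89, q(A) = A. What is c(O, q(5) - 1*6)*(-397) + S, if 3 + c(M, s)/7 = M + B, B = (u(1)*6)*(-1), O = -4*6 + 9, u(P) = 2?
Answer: 166829/2 ≈ 83415.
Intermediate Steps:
S = 89/2 (S = -½*(-89) = 89/2 ≈ 44.500)
O = -15 (O = -24 + 9 = -15)
B = -12 (B = (2*6)*(-1) = 12*(-1) = -12)
c(M, s) = -105 + 7*M (c(M, s) = -21 + 7*(M - 12) = -21 + 7*(-12 + M) = -21 + (-84 + 7*M) = -105 + 7*M)
c(O, q(5) - 1*6)*(-397) + S = (-105 + 7*(-15))*(-397) + 89/2 = (-105 - 105)*(-397) + 89/2 = -210*(-397) + 89/2 = 83370 + 89/2 = 166829/2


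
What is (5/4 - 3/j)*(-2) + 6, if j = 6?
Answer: 9/2 ≈ 4.5000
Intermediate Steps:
(5/4 - 3/j)*(-2) + 6 = (5/4 - 3/6)*(-2) + 6 = (5*(¼) - 3*⅙)*(-2) + 6 = (5/4 - ½)*(-2) + 6 = (¾)*(-2) + 6 = -3/2 + 6 = 9/2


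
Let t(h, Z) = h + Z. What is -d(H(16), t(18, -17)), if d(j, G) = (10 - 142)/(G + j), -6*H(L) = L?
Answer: -396/5 ≈ -79.200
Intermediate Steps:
t(h, Z) = Z + h
H(L) = -L/6
d(j, G) = -132/(G + j)
-d(H(16), t(18, -17)) = -(-132)/((-17 + 18) - ⅙*16) = -(-132)/(1 - 8/3) = -(-132)/(-5/3) = -(-132)*(-3)/5 = -1*396/5 = -396/5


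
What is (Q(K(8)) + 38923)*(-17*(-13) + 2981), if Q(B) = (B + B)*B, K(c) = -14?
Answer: 125886630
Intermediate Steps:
Q(B) = 2*B² (Q(B) = (2*B)*B = 2*B²)
(Q(K(8)) + 38923)*(-17*(-13) + 2981) = (2*(-14)² + 38923)*(-17*(-13) + 2981) = (2*196 + 38923)*(221 + 2981) = (392 + 38923)*3202 = 39315*3202 = 125886630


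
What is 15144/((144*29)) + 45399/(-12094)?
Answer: -67028/526089 ≈ -0.12741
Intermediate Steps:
15144/((144*29)) + 45399/(-12094) = 15144/4176 + 45399*(-1/12094) = 15144*(1/4176) - 45399/12094 = 631/174 - 45399/12094 = -67028/526089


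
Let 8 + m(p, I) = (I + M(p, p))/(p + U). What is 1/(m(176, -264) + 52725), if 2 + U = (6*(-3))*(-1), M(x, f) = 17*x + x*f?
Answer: 24/1269421 ≈ 1.8906e-5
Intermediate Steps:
M(x, f) = 17*x + f*x
U = 16 (U = -2 + (6*(-3))*(-1) = -2 - 18*(-1) = -2 + 18 = 16)
m(p, I) = -8 + (I + p*(17 + p))/(16 + p) (m(p, I) = -8 + (I + p*(17 + p))/(p + 16) = -8 + (I + p*(17 + p))/(16 + p))
1/(m(176, -264) + 52725) = 1/((-128 - 264 + 176² + 9*176)/(16 + 176) + 52725) = 1/((-128 - 264 + 30976 + 1584)/192 + 52725) = 1/((1/192)*32168 + 52725) = 1/(4021/24 + 52725) = 1/(1269421/24) = 24/1269421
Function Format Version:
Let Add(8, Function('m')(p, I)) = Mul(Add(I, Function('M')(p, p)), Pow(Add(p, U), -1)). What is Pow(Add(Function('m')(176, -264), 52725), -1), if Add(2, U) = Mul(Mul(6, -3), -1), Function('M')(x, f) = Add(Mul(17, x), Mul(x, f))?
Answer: Rational(24, 1269421) ≈ 1.8906e-5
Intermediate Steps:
Function('M')(x, f) = Add(Mul(17, x), Mul(f, x))
U = 16 (U = Add(-2, Mul(Mul(6, -3), -1)) = Add(-2, Mul(-18, -1)) = Add(-2, 18) = 16)
Function('m')(p, I) = Add(-8, Mul(Pow(Add(16, p), -1), Add(I, Mul(p, Add(17, p))))) (Function('m')(p, I) = Add(-8, Mul(Add(I, Mul(p, Add(17, p))), Pow(Add(p, 16), -1))) = Add(-8, Mul(Add(I, Mul(p, Add(17, p))), Pow(Add(16, p), -1))) = Add(-8, Mul(Pow(Add(16, p), -1), Add(I, Mul(p, Add(17, p))))))
Pow(Add(Function('m')(176, -264), 52725), -1) = Pow(Add(Mul(Pow(Add(16, 176), -1), Add(-128, -264, Pow(176, 2), Mul(9, 176))), 52725), -1) = Pow(Add(Mul(Pow(192, -1), Add(-128, -264, 30976, 1584)), 52725), -1) = Pow(Add(Mul(Rational(1, 192), 32168), 52725), -1) = Pow(Add(Rational(4021, 24), 52725), -1) = Pow(Rational(1269421, 24), -1) = Rational(24, 1269421)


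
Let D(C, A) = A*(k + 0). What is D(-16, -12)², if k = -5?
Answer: 3600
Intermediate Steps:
D(C, A) = -5*A (D(C, A) = A*(-5 + 0) = A*(-5) = -5*A)
D(-16, -12)² = (-5*(-12))² = 60² = 3600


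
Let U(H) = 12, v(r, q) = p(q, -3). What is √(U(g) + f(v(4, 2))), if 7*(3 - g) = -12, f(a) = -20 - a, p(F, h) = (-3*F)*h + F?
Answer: 2*I*√7 ≈ 5.2915*I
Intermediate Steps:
p(F, h) = F - 3*F*h (p(F, h) = -3*F*h + F = F - 3*F*h)
v(r, q) = 10*q (v(r, q) = q*(1 - 3*(-3)) = q*(1 + 9) = q*10 = 10*q)
g = 33/7 (g = 3 - ⅐*(-12) = 3 + 12/7 = 33/7 ≈ 4.7143)
√(U(g) + f(v(4, 2))) = √(12 + (-20 - 10*2)) = √(12 + (-20 - 1*20)) = √(12 + (-20 - 20)) = √(12 - 40) = √(-28) = 2*I*√7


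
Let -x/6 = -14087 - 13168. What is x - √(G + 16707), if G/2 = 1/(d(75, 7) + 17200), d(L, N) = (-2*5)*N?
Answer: 163530 - 4*√76600786290/8565 ≈ 1.6340e+5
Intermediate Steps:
d(L, N) = -10*N
x = 163530 (x = -6*(-14087 - 13168) = -6*(-27255) = 163530)
G = 1/8565 (G = 2/(-10*7 + 17200) = 2/(-70 + 17200) = 2/17130 = 2*(1/17130) = 1/8565 ≈ 0.00011675)
x - √(G + 16707) = 163530 - √(1/8565 + 16707) = 163530 - √(143095456/8565) = 163530 - 4*√76600786290/8565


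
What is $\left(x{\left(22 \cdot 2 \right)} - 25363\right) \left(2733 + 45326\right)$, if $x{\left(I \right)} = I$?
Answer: $-1216805821$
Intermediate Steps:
$\left(x{\left(22 \cdot 2 \right)} - 25363\right) \left(2733 + 45326\right) = \left(22 \cdot 2 - 25363\right) \left(2733 + 45326\right) = \left(44 - 25363\right) 48059 = \left(-25319\right) 48059 = -1216805821$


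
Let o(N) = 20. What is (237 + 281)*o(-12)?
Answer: 10360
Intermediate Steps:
(237 + 281)*o(-12) = (237 + 281)*20 = 518*20 = 10360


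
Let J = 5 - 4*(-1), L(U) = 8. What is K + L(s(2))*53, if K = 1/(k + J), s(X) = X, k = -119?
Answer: 46639/110 ≈ 423.99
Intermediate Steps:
J = 9 (J = 5 + 4 = 9)
K = -1/110 (K = 1/(-119 + 9) = 1/(-110) = -1/110 ≈ -0.0090909)
K + L(s(2))*53 = -1/110 + 8*53 = -1/110 + 424 = 46639/110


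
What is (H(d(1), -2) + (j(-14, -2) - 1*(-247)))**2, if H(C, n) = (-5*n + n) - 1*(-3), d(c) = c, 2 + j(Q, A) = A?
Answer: 64516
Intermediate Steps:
j(Q, A) = -2 + A
H(C, n) = 3 - 4*n (H(C, n) = -4*n + 3 = 3 - 4*n)
(H(d(1), -2) + (j(-14, -2) - 1*(-247)))**2 = ((3 - 4*(-2)) + ((-2 - 2) - 1*(-247)))**2 = ((3 + 8) + (-4 + 247))**2 = (11 + 243)**2 = 254**2 = 64516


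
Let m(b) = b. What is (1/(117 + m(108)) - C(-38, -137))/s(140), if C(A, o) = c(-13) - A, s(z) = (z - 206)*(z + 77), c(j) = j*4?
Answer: -3151/3222450 ≈ -0.00097783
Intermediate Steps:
c(j) = 4*j
s(z) = (-206 + z)*(77 + z)
C(A, o) = -52 - A (C(A, o) = 4*(-13) - A = -52 - A)
(1/(117 + m(108)) - C(-38, -137))/s(140) = (1/(117 + 108) - (-52 - 1*(-38)))/(-15862 + 140**2 - 129*140) = (1/225 - (-52 + 38))/(-15862 + 19600 - 18060) = (1/225 - 1*(-14))/(-14322) = (1/225 + 14)*(-1/14322) = (3151/225)*(-1/14322) = -3151/3222450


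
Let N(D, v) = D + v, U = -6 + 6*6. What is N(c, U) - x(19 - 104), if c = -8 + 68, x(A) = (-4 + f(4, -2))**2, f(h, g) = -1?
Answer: 65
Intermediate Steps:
x(A) = 25 (x(A) = (-4 - 1)**2 = (-5)**2 = 25)
c = 60
U = 30 (U = -6 + 36 = 30)
N(c, U) - x(19 - 104) = (60 + 30) - 1*25 = 90 - 25 = 65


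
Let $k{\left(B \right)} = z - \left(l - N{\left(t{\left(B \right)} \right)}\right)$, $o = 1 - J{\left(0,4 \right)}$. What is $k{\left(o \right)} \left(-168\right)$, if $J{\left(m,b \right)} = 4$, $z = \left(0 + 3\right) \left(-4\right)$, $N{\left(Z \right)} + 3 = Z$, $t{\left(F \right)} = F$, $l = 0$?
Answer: $3024$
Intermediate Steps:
$N{\left(Z \right)} = -3 + Z$
$z = -12$ ($z = 3 \left(-4\right) = -12$)
$o = -3$ ($o = 1 - 4 = -3$)
$k{\left(B \right)} = -15 + B$ ($k{\left(B \right)} = -12 - \left(0 - \left(-3 + B\right)\right) = -12 - \left(3 - B\right) = -12 + \left(-3 + B\right) = -15 + B$)
$k{\left(o \right)} \left(-168\right) = \left(-15 - 3\right) \left(-168\right) = \left(-18\right) \left(-168\right) = 3024$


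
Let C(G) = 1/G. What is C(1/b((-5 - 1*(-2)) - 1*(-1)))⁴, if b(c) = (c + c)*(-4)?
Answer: 65536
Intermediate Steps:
b(c) = -8*c (b(c) = (2*c)*(-4) = -8*c)
C(1/b((-5 - 1*(-2)) - 1*(-1)))⁴ = (1/(1/(-8*((-5 - 1*(-2)) - 1*(-1)))))⁴ = (1/(1/(-8*((-5 + 2) + 1))))⁴ = (1/(1/(-8*(-3 + 1))))⁴ = (1/(1/(-8*(-2))))⁴ = (1/(1/16))⁴ = 16⁴ = 65536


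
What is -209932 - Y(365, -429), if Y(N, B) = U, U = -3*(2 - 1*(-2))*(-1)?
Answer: -209944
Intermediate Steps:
U = 12 (U = -3*(2 + 2)*(-1) = -3*4*(-1) = -12*(-1) = 12)
Y(N, B) = 12
-209932 - Y(365, -429) = -209932 - 1*12 = -209932 - 12 = -209944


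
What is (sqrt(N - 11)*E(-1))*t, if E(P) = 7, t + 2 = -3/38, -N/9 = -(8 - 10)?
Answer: -553*I*sqrt(29)/38 ≈ -78.368*I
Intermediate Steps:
N = -18 (N = -(-9)*(8 - 10) = -(-9)*(-2) = -9*2 = -18)
t = -79/38 (t = -2 - 3/38 = -79/38 ≈ -2.0789)
(sqrt(N - 11)*E(-1))*t = (sqrt(-18 - 11)*7)*(-79/38) = (sqrt(-29)*7)*(-79/38) = ((I*sqrt(29))*7)*(-79/38) = (7*I*sqrt(29))*(-79/38) = -553*I*sqrt(29)/38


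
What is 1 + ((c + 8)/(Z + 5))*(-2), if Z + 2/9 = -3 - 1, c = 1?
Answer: -155/7 ≈ -22.143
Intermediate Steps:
Z = -38/9 (Z = -2/9 + (-3 - 1) = -2/9 - 4 = -38/9 ≈ -4.2222)
1 + ((c + 8)/(Z + 5))*(-2) = 1 + ((1 + 8)/(-38/9 + 5))*(-2) = 1 + (9/(7/9))*(-2) = 1 + (9*(9/7))*(-2) = 1 + (81/7)*(-2) = 1 - 162/7 = -155/7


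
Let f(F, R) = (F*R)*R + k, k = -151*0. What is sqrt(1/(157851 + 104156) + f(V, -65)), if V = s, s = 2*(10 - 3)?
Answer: sqrt(4060509565360357)/262007 ≈ 243.21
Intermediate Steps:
k = 0
s = 14 (s = 2*7 = 14)
V = 14
f(F, R) = F*R**2 (f(F, R) = (F*R)*R + 0 = F*R**2 + 0 = F*R**2)
sqrt(1/(157851 + 104156) + f(V, -65)) = sqrt(1/(157851 + 104156) + 14*(-65)**2) = sqrt(1/262007 + 14*4225) = sqrt(1/262007 + 59150) = sqrt(15497714051/262007) = sqrt(4060509565360357)/262007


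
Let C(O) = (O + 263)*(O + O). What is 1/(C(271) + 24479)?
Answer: 1/313907 ≈ 3.1857e-6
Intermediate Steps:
C(O) = 2*O*(263 + O) (C(O) = (263 + O)*(2*O) = 2*O*(263 + O))
1/(C(271) + 24479) = 1/(2*271*(263 + 271) + 24479) = 1/(2*271*534 + 24479) = 1/(289428 + 24479) = 1/313907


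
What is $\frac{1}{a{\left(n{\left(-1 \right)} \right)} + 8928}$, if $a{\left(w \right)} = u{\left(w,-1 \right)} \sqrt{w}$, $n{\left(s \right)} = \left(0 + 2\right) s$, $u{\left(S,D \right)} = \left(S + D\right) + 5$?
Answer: $\frac{1116}{9963649} - \frac{i \sqrt{2}}{39854596} \approx 0.00011201 - 3.5484 \cdot 10^{-8} i$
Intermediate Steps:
$u{\left(S,D \right)} = 5 + D + S$ ($u{\left(S,D \right)} = \left(D + S\right) + 5 = 5 + D + S$)
$n{\left(s \right)} = 2 s$
$a{\left(w \right)} = \sqrt{w} \left(4 + w\right)$ ($a{\left(w \right)} = \left(5 - 1 + w\right) \sqrt{w} = \left(4 + w\right) \sqrt{w} = \sqrt{w} \left(4 + w\right)$)
$\frac{1}{a{\left(n{\left(-1 \right)} \right)} + 8928} = \frac{1}{\sqrt{2 \left(-1\right)} \left(4 + 2 \left(-1\right)\right) + 8928} = \frac{1}{\sqrt{-2} \left(4 - 2\right) + 8928} = \frac{1}{i \sqrt{2} \cdot 2 + 8928} = \frac{1}{2 i \sqrt{2} + 8928} = \frac{1}{8928 + 2 i \sqrt{2}}$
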